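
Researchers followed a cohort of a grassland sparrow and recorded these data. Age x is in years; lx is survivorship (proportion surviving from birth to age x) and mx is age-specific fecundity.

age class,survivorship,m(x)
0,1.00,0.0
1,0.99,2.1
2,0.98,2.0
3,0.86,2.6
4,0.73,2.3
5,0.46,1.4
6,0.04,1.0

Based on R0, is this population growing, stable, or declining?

R0 = Σ lx·mx = 0 + 2.079 + 1.96 + 2.236 + 1.679 + 0.644 + 0.04 = 8.638
R0 > 1, so the population is growing.

growing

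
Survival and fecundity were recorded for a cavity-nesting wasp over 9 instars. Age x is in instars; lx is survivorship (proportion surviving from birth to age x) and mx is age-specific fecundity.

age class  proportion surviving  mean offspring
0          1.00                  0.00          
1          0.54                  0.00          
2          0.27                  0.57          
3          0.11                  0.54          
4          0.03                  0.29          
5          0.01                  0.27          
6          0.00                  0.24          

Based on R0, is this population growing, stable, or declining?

R0 = Σ lx·mx = 0 + 0 + 0.1539 + 0.0594 + 0.0087 + 0.0027 + 0 = 0.2247
R0 < 1, so the population is declining.

declining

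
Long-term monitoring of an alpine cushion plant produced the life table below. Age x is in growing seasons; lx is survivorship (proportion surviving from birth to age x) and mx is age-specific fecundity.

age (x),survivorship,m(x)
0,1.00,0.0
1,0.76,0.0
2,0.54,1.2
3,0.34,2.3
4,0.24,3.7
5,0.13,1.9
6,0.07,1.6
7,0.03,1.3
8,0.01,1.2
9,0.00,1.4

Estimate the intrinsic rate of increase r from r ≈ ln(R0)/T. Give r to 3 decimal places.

R0 = Σ lx·mx = 0 + 0 + 0.648 + 0.782 + 0.888 + 0.247 + 0.112 + 0.039 + 0.012 + 0 = 2.728
Σ x·lx·mx = 9.47; T = 9.47/2.728 = 3.47141…
r ≈ ln(R0)/T = ln(2.728)/3.47141… = 0.2891… → 0.289

0.289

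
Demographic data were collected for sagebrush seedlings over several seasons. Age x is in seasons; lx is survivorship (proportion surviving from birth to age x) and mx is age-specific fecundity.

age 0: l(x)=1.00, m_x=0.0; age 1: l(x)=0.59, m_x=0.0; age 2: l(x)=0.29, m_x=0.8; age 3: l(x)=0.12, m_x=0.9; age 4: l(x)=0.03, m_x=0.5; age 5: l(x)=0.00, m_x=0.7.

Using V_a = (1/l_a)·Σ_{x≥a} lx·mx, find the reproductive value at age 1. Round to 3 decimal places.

0.602

lx·mx for x ≥ 1: 0, 0.232, 0.108, 0.015, 0 → sum = 0.355
V_1 = 0.355 / l_1 = 0.355 / 0.59 = 0.601695… → 0.602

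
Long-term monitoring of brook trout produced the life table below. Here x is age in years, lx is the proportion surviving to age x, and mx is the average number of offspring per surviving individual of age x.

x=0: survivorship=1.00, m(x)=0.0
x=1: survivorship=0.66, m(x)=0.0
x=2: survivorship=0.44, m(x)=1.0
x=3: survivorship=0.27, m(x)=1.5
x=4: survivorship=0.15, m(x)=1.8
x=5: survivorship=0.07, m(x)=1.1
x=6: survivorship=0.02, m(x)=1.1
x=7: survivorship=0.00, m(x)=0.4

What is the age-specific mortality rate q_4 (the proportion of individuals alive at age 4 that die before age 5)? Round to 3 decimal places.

0.533

q_4 = (l_4 − l_5) / l_4 = (0.15 − 0.07) / 0.15
     = 0.08 / 0.15 = 0.533333… → 0.533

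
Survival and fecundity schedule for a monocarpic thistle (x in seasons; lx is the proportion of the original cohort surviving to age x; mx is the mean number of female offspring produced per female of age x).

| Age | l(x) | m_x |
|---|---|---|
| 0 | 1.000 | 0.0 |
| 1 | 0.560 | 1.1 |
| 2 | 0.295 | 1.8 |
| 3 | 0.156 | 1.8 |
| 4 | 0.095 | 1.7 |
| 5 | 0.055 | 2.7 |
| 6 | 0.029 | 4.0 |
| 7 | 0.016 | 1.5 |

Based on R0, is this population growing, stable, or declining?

growing

R0 = Σ lx·mx = 0 + 0.616 + 0.531 + 0.2808 + 0.1615 + 0.1485 + 0.116 + 0.024 = 1.8778
R0 > 1, so the population is growing.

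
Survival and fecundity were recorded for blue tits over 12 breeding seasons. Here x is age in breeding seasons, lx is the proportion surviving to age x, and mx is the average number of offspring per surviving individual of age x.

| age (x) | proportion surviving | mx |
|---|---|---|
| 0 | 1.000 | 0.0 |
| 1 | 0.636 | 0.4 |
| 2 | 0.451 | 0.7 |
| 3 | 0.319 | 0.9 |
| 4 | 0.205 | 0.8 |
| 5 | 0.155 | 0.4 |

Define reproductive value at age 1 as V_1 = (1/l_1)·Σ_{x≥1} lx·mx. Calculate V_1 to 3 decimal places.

1.703

lx·mx for x ≥ 1: 0.2544, 0.3157, 0.2871, 0.164, 0.062 → sum = 1.0832
V_1 = 1.0832 / l_1 = 1.0832 / 0.636 = 1.703145… → 1.703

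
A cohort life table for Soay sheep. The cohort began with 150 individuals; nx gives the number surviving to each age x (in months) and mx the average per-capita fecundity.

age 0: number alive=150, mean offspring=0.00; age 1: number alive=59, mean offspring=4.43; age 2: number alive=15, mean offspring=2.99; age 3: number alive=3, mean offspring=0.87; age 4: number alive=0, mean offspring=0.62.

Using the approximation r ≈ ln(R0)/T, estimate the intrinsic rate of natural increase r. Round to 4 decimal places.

lx = nx/n0 = nx/150: 1, 0.39333…, 0.1, 0.02, 0
R0 = Σ lx·mx = 0 + 1.74247… + 0.299 + 0.0174 + 0 = 2.058867…
Σ x·lx·mx = 2.392667…; T = 2.392667…/2.058867… = 1.16213…
r ≈ ln(R0)/T = ln(2.058867…)/1.16213… = 0.621408… → 0.6214

0.6214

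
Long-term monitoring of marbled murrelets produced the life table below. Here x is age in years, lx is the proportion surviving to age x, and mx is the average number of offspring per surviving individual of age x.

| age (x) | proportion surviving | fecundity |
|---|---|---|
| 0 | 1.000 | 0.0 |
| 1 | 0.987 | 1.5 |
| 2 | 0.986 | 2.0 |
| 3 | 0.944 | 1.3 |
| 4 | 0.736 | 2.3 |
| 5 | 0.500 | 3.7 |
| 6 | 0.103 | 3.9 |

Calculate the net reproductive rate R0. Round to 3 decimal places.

lx·mx by age: 0, 1.4805, 1.972, 1.2272, 1.6928, 1.85, 0.4017
R0 = Σ lx·mx = 8.6242 → 8.624

8.624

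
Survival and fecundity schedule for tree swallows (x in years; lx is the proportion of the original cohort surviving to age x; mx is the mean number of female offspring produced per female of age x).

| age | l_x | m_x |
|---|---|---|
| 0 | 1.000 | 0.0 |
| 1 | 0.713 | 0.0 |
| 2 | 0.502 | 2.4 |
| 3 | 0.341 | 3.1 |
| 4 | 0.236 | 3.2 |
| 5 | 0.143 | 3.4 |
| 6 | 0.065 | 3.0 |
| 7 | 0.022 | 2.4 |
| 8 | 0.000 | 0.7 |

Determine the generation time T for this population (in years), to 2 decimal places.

lx·mx: 0, 0, 1.2048, 1.0571, 0.7552, 0.4862, 0.195, 0.0528, 0 → R0 = 3.7511
x·lx·mx: 0, 0, 2.4096, 3.1713, 3.0208, 2.431, 1.17, 0.3696, 0 → Σ = 12.5723
T = 12.5723 / 3.7511 = 3.35163… → 3.35

3.35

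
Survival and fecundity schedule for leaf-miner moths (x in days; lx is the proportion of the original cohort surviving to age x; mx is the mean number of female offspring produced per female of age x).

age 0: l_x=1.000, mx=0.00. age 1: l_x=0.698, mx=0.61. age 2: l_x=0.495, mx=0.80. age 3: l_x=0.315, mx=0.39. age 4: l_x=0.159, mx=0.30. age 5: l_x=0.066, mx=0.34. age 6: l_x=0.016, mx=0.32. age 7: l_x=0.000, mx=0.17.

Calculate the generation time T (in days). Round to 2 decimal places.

1.88

lx·mx: 0, 0.42578, 0.396, 0.12285, 0.0477, 0.02244, 0.00512, 0 → R0 = 1.01989
x·lx·mx: 0, 0.42578, 0.792, 0.36855, 0.1908, 0.1122, 0.03072, 0 → Σ = 1.92005
T = 1.92005 / 1.01989 = 1.882605… → 1.88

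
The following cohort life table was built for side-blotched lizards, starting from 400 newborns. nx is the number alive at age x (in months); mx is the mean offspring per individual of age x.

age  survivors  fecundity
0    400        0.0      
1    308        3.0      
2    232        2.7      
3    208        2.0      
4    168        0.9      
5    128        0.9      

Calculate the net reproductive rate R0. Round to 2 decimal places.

5.58

lx = nx/n0 = nx/400: 1, 0.77, 0.58, 0.52, 0.42, 0.32
lx·mx by age: 0, 2.31, 1.566, 1.04, 0.378, 0.288
R0 = Σ lx·mx = 5.582 → 5.58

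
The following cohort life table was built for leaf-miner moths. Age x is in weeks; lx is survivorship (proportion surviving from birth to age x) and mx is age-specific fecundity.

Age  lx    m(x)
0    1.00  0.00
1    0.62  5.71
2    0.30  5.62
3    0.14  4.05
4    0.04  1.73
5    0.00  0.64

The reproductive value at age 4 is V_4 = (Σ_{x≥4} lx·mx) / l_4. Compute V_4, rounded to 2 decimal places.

lx·mx for x ≥ 4: 0.0692, 0 → sum = 0.0692
V_4 = 0.0692 / l_4 = 0.0692 / 0.04 = 1.73 → 1.73

1.73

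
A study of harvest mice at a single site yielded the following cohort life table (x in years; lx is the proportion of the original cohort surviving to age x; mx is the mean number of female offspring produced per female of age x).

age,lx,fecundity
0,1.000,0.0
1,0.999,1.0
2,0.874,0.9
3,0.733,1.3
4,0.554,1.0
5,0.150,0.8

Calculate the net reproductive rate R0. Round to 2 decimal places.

lx·mx by age: 0, 0.999, 0.7866, 0.9529, 0.554, 0.12
R0 = Σ lx·mx = 3.4125 → 3.41

3.41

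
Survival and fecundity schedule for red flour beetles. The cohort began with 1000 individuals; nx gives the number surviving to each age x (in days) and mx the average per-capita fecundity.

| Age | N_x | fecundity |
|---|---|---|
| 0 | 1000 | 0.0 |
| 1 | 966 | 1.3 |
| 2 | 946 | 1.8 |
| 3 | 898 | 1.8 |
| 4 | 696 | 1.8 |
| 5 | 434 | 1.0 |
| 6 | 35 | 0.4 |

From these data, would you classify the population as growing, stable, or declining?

lx = nx/n0 = nx/1000: 1, 0.966, 0.946, 0.898, 0.696, 0.434, 0.035
R0 = Σ lx·mx = 0 + 1.2558 + 1.7028 + 1.6164 + 1.2528 + 0.434 + 0.014 = 6.2758
R0 > 1, so the population is growing.

growing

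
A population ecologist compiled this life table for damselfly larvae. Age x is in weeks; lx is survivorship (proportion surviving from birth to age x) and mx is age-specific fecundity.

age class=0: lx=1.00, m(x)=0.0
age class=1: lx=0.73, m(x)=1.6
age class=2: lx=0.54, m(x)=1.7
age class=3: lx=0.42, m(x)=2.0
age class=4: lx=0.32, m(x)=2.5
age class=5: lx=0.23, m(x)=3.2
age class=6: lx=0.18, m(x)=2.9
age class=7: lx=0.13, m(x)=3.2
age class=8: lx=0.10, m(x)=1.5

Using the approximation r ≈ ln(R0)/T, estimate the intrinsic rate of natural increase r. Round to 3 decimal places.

0.484

R0 = Σ lx·mx = 0 + 1.168 + 0.918 + 0.84 + 0.8 + 0.736 + 0.522 + 0.416 + 0.15 = 5.55
Σ x·lx·mx = 19.648; T = 19.648/5.55 = 3.54018…
r ≈ ln(R0)/T = ln(5.55)/3.54018… = 0.4841… → 0.484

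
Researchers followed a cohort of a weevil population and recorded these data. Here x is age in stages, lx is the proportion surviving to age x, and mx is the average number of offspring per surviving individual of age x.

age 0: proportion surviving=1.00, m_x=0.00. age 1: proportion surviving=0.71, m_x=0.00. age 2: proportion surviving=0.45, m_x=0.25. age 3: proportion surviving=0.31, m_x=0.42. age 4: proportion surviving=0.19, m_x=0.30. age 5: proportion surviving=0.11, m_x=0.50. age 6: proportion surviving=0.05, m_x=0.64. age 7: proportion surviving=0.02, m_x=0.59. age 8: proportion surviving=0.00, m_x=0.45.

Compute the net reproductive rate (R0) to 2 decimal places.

0.40

lx·mx by age: 0, 0, 0.1125, 0.1302, 0.057, 0.055, 0.032, 0.0118, 0
R0 = Σ lx·mx = 0.3985 → 0.40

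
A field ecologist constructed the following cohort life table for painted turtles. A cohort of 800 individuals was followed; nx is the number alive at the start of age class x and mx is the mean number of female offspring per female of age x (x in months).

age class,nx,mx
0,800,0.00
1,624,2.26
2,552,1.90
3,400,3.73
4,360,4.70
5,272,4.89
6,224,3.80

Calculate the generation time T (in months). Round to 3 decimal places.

3.388

lx = nx/n0 = nx/800: 1, 0.78, 0.69, 0.5, 0.45, 0.34, 0.28
lx·mx: 0, 1.7628, 1.311, 1.865, 2.115, 1.6626, 1.064 → R0 = 9.7804
x·lx·mx: 0, 1.7628, 2.622, 5.595, 8.46, 8.313, 6.384 → Σ = 33.1368
T = 33.1368 / 9.7804 = 3.388082… → 3.388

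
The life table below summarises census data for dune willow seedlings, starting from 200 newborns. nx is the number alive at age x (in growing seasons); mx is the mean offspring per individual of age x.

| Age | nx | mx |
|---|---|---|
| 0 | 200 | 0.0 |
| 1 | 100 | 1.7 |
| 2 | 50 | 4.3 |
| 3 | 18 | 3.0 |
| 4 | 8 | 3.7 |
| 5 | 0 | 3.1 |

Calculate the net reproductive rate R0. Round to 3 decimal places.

lx = nx/n0 = nx/200: 1, 0.5, 0.25, 0.09, 0.04, 0
lx·mx by age: 0, 0.85, 1.075, 0.27, 0.148, 0
R0 = Σ lx·mx = 2.343 → 2.343

2.343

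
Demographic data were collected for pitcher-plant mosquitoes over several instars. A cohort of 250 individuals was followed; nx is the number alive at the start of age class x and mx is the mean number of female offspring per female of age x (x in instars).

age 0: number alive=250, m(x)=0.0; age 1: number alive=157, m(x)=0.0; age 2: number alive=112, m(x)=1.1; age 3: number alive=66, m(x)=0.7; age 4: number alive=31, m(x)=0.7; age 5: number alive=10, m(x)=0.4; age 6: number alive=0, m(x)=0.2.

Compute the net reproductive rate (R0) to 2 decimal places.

0.78

lx = nx/n0 = nx/250: 1, 0.628, 0.448, 0.264, 0.124, 0.04, 0
lx·mx by age: 0, 0, 0.4928, 0.1848, 0.0868, 0.016, 0
R0 = Σ lx·mx = 0.7804 → 0.78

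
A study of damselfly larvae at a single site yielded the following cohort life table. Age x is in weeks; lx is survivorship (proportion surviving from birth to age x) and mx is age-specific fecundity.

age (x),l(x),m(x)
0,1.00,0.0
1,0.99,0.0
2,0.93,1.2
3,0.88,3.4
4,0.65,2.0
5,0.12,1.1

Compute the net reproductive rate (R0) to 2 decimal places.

lx·mx by age: 0, 0, 1.116, 2.992, 1.3, 0.132
R0 = Σ lx·mx = 5.54 → 5.54

5.54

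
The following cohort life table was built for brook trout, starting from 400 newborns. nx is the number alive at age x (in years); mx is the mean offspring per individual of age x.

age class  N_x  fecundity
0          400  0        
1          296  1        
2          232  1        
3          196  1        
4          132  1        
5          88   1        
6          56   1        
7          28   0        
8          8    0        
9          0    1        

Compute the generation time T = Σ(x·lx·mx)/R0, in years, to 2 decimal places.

2.65

lx = nx/n0 = nx/400: 1, 0.74, 0.58, 0.49, 0.33, 0.22, 0.14, 0.07, 0.02, 0
lx·mx: 0, 0.74, 0.58, 0.49, 0.33, 0.22, 0.14, 0, 0, 0 → R0 = 2.5
x·lx·mx: 0, 0.74, 1.16, 1.47, 1.32, 1.1, 0.84, 0, 0, 0 → Σ = 6.63
T = 6.63 / 2.5 = 2.652 → 2.65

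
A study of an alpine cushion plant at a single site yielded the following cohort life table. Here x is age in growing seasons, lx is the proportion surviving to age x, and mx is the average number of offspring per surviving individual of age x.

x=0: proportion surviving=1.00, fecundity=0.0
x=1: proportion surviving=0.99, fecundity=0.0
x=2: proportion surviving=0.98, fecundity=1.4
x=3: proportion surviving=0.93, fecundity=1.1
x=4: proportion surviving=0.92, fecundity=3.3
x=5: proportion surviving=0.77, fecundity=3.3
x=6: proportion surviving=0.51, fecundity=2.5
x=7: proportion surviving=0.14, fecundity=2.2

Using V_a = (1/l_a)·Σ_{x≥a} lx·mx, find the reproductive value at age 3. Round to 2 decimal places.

lx·mx for x ≥ 3: 1.023, 3.036, 2.541, 1.275, 0.308 → sum = 8.183
V_3 = 8.183 / l_3 = 8.183 / 0.93 = 8.798925… → 8.80

8.80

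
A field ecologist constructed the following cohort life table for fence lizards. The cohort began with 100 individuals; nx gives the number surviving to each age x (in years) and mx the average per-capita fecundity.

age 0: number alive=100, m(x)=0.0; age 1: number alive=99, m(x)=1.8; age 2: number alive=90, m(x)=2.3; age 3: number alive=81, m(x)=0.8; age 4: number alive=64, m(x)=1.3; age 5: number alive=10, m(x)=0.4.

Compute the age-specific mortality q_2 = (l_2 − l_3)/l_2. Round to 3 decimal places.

lx = nx/n0 = nx/100: 1, 0.99, 0.9, 0.81, 0.64, 0.1
q_2 = (l_2 − l_3) / l_2 = (0.9 − 0.81) / 0.9
     = 0.09 / 0.9 = 0.1 → 0.100

0.100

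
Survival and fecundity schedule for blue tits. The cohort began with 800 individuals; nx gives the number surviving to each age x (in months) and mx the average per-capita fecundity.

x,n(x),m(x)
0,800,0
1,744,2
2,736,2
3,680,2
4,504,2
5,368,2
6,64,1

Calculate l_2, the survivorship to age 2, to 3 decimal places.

0.920

l_2 = n_2/n_0 = 736/800 = 0.92 → 0.920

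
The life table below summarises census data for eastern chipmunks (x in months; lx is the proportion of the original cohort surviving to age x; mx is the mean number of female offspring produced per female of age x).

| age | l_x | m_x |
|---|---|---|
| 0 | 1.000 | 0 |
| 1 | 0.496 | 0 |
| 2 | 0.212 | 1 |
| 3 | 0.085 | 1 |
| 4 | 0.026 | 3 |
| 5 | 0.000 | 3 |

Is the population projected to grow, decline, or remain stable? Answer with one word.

declining

R0 = Σ lx·mx = 0 + 0 + 0.212 + 0.085 + 0.078 + 0 = 0.375
R0 < 1, so the population is declining.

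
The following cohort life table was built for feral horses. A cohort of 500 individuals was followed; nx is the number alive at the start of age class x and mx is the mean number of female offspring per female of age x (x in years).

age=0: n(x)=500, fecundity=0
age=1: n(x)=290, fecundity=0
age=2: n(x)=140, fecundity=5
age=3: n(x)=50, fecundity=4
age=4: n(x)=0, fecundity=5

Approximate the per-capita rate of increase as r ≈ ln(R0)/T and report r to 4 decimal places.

0.2645

lx = nx/n0 = nx/500: 1, 0.58, 0.28, 0.1, 0
R0 = Σ lx·mx = 0 + 0 + 1.4 + 0.4 + 0 = 1.8
Σ x·lx·mx = 4; T = 4/1.8 = 2.22222…
r ≈ ln(R0)/T = ln(1.8)/2.22222… = 0.264504… → 0.2645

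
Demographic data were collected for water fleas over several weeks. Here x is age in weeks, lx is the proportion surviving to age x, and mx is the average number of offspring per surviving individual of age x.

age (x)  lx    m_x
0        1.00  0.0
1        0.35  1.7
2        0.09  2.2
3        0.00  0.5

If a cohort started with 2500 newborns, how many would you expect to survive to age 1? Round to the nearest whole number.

875

Expected survivors = N0 · l_1 = 2500 × 0.35 = 875 → 875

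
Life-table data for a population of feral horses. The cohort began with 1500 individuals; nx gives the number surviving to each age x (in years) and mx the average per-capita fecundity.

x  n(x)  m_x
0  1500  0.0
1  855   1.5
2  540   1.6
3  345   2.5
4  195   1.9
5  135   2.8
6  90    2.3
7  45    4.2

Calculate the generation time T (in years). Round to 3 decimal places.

lx = nx/n0 = nx/1500: 1, 0.57, 0.36, 0.23, 0.13, 0.09, 0.06, 0.03
lx·mx: 0, 0.855, 0.576, 0.575, 0.247, 0.252, 0.138, 0.126 → R0 = 2.769
x·lx·mx: 0, 0.855, 1.152, 1.725, 0.988, 1.26, 0.828, 0.882 → Σ = 7.69
T = 7.69 / 2.769 = 2.777176… → 2.777

2.777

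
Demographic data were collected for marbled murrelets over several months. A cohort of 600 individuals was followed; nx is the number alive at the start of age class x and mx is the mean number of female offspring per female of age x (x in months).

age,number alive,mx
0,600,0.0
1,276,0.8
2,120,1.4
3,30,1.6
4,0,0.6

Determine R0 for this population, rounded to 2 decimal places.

lx = nx/n0 = nx/600: 1, 0.46, 0.2, 0.05, 0
lx·mx by age: 0, 0.368, 0.28, 0.08, 0
R0 = Σ lx·mx = 0.728 → 0.73

0.73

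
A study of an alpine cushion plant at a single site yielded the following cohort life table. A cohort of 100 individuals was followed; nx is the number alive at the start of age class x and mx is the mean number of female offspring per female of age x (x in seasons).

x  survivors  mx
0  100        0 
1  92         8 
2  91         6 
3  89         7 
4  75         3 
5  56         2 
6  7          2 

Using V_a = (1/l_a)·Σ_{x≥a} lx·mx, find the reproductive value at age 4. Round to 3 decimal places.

4.680

lx = nx/n0 = nx/100: 1, 0.92, 0.91, 0.89, 0.75, 0.56, 0.07
lx·mx for x ≥ 4: 2.25, 1.12, 0.14 → sum = 3.51
V_4 = 3.51 / l_4 = 3.51 / 0.75 = 4.68 → 4.680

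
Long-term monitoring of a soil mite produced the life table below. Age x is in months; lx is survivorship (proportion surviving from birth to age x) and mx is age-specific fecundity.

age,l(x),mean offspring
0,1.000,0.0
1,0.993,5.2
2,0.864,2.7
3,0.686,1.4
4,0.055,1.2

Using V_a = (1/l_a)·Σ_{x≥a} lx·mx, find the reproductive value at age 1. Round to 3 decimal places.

lx·mx for x ≥ 1: 5.1636, 2.3328, 0.9604, 0.066 → sum = 8.5228
V_1 = 8.5228 / l_1 = 8.5228 / 0.993 = 8.58288… → 8.583

8.583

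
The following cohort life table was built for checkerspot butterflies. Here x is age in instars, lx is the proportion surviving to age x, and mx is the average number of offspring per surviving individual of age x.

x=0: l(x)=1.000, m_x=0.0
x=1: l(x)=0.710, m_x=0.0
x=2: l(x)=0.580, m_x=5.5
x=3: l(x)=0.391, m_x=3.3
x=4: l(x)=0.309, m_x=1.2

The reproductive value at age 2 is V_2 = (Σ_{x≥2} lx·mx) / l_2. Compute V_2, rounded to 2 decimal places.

lx·mx for x ≥ 2: 3.19, 1.2903, 0.3708 → sum = 4.8511
V_2 = 4.8511 / l_2 = 4.8511 / 0.58 = 8.363966… → 8.36

8.36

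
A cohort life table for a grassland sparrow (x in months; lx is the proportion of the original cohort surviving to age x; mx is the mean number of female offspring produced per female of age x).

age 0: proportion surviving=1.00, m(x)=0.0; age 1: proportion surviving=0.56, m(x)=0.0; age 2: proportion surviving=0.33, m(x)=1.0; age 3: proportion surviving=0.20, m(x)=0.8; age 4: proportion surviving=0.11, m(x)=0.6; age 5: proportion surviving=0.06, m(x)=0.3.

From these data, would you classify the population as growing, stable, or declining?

declining

R0 = Σ lx·mx = 0 + 0 + 0.33 + 0.16 + 0.066 + 0.018 = 0.574
R0 < 1, so the population is declining.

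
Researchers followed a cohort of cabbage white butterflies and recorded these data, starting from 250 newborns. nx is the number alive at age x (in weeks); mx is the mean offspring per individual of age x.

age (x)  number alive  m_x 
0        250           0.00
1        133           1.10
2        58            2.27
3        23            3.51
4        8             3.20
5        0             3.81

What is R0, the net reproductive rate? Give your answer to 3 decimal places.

lx = nx/n0 = nx/250: 1, 0.532, 0.232, 0.092, 0.032, 0
lx·mx by age: 0, 0.5852, 0.52664, 0.32292, 0.1024, 0
R0 = Σ lx·mx = 1.53716 → 1.537

1.537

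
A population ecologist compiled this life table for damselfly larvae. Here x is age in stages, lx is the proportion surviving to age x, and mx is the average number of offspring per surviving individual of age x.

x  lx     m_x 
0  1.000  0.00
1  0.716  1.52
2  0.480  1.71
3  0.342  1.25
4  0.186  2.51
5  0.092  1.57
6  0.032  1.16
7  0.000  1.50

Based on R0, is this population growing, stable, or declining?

growing

R0 = Σ lx·mx = 0 + 1.08832 + 0.8208 + 0.4275 + 0.46686 + 0.14444 + 0.03712 + 0 = 2.98504
R0 > 1, so the population is growing.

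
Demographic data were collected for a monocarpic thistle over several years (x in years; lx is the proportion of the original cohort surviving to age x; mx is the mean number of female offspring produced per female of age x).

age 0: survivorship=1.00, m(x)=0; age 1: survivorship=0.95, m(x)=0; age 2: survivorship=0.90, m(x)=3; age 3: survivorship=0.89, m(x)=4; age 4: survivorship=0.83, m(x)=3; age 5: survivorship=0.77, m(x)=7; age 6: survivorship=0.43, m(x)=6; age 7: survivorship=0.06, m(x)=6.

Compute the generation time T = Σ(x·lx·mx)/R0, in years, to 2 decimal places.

4.16

lx·mx: 0, 0, 2.7, 3.56, 2.49, 5.39, 2.58, 0.36 → R0 = 17.08
x·lx·mx: 0, 0, 5.4, 10.68, 9.96, 26.95, 15.48, 2.52 → Σ = 70.99
T = 70.99 / 17.08 = 4.156323… → 4.16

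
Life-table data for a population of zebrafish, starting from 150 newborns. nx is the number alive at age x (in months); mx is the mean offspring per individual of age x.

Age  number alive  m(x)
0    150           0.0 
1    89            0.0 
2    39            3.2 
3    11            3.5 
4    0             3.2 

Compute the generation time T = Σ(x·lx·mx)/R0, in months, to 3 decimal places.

lx = nx/n0 = nx/150: 1, 0.59333…, 0.26, 0.07333…, 0
lx·mx: 0, 0, 0.832, 0.256667…, 0 → R0 = 1.088667…
x·lx·mx: 0, 0, 1.664, 0.77…, 0 → Σ = 2.434…
T = 2.434… / 1.088667… = 2.235762… → 2.236

2.236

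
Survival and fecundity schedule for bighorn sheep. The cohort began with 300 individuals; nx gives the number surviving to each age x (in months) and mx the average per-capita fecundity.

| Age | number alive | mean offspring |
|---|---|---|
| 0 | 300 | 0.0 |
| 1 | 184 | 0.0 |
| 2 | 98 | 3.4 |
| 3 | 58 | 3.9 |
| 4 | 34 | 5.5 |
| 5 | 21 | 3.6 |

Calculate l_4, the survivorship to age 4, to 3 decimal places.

l_4 = n_4/n_0 = 34/300 = 0.113333… → 0.113

0.113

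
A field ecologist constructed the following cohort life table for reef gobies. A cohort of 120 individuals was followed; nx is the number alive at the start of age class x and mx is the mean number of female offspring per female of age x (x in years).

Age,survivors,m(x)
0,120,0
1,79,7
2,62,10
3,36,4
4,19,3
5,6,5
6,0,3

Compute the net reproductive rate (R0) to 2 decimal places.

11.70

lx = nx/n0 = nx/120: 1, 0.65833…, 0.51667…, 0.3, 0.15833…, 0.05, 0
lx·mx by age: 0, 4.608333…, 5.166667…, 1.2, 0.475…, 0.25, 0
R0 = Σ lx·mx = 11.7… → 11.70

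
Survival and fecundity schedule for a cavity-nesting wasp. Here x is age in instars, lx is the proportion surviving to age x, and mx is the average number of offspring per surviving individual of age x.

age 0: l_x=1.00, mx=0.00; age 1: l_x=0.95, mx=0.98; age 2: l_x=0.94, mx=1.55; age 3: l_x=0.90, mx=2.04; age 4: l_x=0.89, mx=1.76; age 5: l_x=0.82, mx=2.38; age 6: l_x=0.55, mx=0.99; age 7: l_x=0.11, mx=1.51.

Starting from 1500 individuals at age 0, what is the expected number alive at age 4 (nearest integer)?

1335

Expected survivors = N0 · l_4 = 1500 × 0.89 = 1335 → 1335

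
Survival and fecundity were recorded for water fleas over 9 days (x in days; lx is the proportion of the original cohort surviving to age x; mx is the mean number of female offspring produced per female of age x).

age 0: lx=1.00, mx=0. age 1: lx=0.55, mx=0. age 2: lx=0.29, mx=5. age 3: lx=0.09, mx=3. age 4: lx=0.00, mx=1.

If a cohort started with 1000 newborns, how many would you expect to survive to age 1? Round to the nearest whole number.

550

Expected survivors = N0 · l_1 = 1000 × 0.55 = 550 → 550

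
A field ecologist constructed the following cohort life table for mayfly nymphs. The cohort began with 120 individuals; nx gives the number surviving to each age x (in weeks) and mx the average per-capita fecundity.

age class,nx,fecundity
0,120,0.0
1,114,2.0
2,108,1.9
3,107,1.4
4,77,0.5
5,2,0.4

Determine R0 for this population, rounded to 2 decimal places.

lx = nx/n0 = nx/120: 1, 0.95, 0.9, 0.89167…, 0.64167…, 0.01667…
lx·mx by age: 0, 1.9, 1.71, 1.248333…, 0.320833…, 0.006667…
R0 = Σ lx·mx = 5.185833… → 5.19

5.19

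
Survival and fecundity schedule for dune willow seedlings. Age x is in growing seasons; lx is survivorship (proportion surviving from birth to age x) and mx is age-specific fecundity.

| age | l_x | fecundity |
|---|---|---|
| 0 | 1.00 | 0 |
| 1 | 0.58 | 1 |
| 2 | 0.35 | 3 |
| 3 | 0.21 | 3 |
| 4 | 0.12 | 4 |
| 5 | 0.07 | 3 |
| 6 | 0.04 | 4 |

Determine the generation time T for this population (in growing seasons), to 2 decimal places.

lx·mx: 0, 0.58, 1.05, 0.63, 0.48, 0.21, 0.16 → R0 = 3.11
x·lx·mx: 0, 0.58, 2.1, 1.89, 1.92, 1.05, 0.96 → Σ = 8.5
T = 8.5 / 3.11 = 2.733119… → 2.73

2.73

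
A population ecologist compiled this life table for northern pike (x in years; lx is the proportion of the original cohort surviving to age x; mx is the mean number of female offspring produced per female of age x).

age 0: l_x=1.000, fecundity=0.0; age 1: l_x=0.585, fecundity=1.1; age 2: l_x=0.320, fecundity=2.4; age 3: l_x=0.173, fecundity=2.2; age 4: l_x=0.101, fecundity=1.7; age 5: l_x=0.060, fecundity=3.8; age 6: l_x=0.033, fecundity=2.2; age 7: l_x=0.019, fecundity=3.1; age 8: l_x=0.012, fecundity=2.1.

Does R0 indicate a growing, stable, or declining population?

growing

R0 = Σ lx·mx = 0 + 0.6435 + 0.768 + 0.3806 + 0.1717 + 0.228 + 0.0726 + 0.0589 + 0.0252 = 2.3485
R0 > 1, so the population is growing.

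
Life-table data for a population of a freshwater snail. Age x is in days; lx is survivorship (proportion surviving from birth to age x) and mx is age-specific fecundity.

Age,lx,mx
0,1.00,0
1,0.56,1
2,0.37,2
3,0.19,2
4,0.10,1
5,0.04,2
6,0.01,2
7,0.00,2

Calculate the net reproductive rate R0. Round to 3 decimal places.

1.880

lx·mx by age: 0, 0.56, 0.74, 0.38, 0.1, 0.08, 0.02, 0
R0 = Σ lx·mx = 1.88 → 1.880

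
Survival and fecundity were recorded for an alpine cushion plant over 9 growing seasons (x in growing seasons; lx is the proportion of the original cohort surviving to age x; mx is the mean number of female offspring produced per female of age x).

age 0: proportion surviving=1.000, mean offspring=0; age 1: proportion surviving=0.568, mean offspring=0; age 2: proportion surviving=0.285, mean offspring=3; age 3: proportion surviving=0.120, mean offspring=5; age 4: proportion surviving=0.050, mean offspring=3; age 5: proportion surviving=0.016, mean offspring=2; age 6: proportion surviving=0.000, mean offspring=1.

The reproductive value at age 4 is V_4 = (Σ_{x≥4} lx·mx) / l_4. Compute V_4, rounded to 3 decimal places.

3.640

lx·mx for x ≥ 4: 0.15, 0.032, 0 → sum = 0.182
V_4 = 0.182 / l_4 = 0.182 / 0.05 = 3.64 → 3.640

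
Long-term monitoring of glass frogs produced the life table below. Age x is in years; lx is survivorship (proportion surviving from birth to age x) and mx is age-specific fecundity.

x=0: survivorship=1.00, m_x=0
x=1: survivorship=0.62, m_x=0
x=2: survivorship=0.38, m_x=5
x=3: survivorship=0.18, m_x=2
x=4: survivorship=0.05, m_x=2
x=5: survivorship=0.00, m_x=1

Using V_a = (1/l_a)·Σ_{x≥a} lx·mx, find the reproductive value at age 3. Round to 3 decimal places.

2.556

lx·mx for x ≥ 3: 0.36, 0.1, 0 → sum = 0.46
V_3 = 0.46 / l_3 = 0.46 / 0.18 = 2.555556… → 2.556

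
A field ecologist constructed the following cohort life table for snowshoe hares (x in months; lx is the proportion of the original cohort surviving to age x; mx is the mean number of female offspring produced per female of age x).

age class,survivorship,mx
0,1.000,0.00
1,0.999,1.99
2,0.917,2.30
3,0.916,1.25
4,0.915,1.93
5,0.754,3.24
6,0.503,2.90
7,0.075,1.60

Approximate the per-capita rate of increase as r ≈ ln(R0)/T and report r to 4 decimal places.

0.6875

R0 = Σ lx·mx = 0 + 1.98801 + 2.1091 + 1.145 + 1.76595 + 2.44296 + 1.4587 + 0.12 = 11.02972
Σ x·lx·mx = 38.51201; T = 38.51201/11.02972 = 3.49166…
r ≈ ln(R0)/T = ln(11.02972)/3.49166… = 0.687523… → 0.6875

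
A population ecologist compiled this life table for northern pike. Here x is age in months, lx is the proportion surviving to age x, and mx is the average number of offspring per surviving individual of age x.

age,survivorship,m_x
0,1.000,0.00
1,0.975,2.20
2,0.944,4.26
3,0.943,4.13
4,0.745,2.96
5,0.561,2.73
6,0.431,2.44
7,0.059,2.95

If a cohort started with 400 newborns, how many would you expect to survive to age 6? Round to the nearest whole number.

Expected survivors = N0 · l_6 = 400 × 0.431 = 172.4 → 172

172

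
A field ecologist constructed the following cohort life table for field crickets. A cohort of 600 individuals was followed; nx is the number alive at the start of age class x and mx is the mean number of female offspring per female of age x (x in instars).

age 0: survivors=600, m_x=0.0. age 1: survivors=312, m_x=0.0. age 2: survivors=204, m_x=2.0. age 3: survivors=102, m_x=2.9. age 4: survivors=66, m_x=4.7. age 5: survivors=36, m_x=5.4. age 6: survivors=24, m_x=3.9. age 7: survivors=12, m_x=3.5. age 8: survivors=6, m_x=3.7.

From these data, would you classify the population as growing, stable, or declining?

lx = nx/n0 = nx/600: 1, 0.52, 0.34, 0.17, 0.11, 0.06, 0.04, 0.02, 0.01
R0 = Σ lx·mx = 0 + 0 + 0.68 + 0.493 + 0.517 + 0.324 + 0.156 + 0.07 + 0.037 = 2.277
R0 > 1, so the population is growing.

growing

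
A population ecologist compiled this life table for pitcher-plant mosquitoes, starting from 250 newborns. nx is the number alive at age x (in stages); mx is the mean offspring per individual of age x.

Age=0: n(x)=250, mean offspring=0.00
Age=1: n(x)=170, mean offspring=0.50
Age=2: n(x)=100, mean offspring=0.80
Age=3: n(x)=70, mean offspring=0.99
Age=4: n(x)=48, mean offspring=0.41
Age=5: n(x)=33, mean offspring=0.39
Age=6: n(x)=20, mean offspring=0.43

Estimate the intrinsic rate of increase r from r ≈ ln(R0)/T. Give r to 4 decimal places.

lx = nx/n0 = nx/250: 1, 0.68, 0.4, 0.28, 0.192, 0.132, 0.08
R0 = Σ lx·mx = 0 + 0.34 + 0.32 + 0.2772 + 0.07872 + 0.05148 + 0.0344 = 1.1018
Σ x·lx·mx = 2.59028; T = 2.59028/1.1018 = 2.35095…
r ≈ ln(R0)/T = ln(1.1018)/2.35095… = 0.041237… → 0.0412

0.0412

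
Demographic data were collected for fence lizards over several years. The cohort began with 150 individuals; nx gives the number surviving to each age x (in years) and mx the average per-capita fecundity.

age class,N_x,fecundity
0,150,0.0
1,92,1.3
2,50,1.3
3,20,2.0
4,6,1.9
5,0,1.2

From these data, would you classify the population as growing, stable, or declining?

growing

lx = nx/n0 = nx/150: 1, 0.61333…, 0.33333…, 0.13333…, 0.04, 0
R0 = Σ lx·mx = 0 + 0.797333… + 0.433333… + 0.266667… + 0.076 + 0 = 1.573333…
R0 > 1, so the population is growing.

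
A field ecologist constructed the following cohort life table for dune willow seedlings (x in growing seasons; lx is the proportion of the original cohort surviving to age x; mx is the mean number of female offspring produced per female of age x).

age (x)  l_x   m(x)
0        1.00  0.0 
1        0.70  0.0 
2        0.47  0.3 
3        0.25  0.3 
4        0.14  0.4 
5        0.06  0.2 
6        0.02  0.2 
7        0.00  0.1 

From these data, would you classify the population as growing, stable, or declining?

R0 = Σ lx·mx = 0 + 0 + 0.141 + 0.075 + 0.056 + 0.012 + 0.004 + 0 = 0.288
R0 < 1, so the population is declining.

declining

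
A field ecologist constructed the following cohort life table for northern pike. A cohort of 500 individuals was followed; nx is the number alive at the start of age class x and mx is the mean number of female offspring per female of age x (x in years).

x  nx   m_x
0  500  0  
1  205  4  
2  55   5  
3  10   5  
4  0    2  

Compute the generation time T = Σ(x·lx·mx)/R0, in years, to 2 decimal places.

lx = nx/n0 = nx/500: 1, 0.41, 0.11, 0.02, 0
lx·mx: 0, 1.64, 0.55, 0.1, 0 → R0 = 2.29
x·lx·mx: 0, 1.64, 1.1, 0.3, 0 → Σ = 3.04
T = 3.04 / 2.29 = 1.327511… → 1.33

1.33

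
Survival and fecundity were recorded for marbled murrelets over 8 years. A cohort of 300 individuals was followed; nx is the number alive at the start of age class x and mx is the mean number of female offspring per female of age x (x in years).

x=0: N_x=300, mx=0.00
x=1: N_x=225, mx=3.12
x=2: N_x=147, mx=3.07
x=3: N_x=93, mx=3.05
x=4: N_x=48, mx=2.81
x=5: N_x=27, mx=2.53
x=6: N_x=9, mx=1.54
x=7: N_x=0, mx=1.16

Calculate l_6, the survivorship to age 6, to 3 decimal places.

0.030

l_6 = n_6/n_0 = 9/300 = 0.03 → 0.030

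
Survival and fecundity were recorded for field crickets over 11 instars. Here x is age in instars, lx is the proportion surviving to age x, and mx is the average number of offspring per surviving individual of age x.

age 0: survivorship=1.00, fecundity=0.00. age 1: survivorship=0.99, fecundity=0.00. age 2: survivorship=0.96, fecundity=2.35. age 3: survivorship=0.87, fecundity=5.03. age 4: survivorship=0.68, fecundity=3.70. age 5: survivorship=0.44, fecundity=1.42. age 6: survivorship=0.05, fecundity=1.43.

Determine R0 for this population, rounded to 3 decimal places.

lx·mx by age: 0, 0, 2.256, 4.3761, 2.516, 0.6248, 0.0715
R0 = Σ lx·mx = 9.8444 → 9.844

9.844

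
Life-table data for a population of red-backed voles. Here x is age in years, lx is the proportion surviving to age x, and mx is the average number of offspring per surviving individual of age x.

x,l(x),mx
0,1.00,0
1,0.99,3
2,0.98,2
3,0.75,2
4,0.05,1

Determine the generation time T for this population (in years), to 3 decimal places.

1.789

lx·mx: 0, 2.97, 1.96, 1.5, 0.05 → R0 = 6.48
x·lx·mx: 0, 2.97, 3.92, 4.5, 0.2 → Σ = 11.59
T = 11.59 / 6.48 = 1.78858… → 1.789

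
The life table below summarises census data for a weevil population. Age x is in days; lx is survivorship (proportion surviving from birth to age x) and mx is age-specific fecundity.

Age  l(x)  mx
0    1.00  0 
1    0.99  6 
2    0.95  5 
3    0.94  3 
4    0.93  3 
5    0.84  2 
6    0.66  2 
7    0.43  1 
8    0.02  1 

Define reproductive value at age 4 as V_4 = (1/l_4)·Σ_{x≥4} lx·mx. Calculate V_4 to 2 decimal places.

lx·mx for x ≥ 4: 2.79, 1.68, 1.32, 0.43, 0.02 → sum = 6.24
V_4 = 6.24 / l_4 = 6.24 / 0.93 = 6.709677… → 6.71

6.71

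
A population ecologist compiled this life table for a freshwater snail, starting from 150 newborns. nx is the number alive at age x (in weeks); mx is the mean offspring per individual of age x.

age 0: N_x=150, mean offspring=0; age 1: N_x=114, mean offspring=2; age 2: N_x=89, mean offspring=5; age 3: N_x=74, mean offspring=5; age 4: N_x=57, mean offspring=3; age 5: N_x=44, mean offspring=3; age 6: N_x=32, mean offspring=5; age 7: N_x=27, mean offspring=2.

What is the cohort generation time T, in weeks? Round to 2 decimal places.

3.15

lx = nx/n0 = nx/150: 1, 0.76, 0.59333…, 0.49333…, 0.38, 0.29333…, 0.21333…, 0.18
lx·mx: 0, 1.52, 2.966667…, 2.466667…, 1.14, 0.88…, 1.066667…, 0.36 → R0 = 10.4…
x·lx·mx: 0, 1.52, 5.933333…, 7.4…, 4.56, 4.4…, 6.4…, 2.52 → Σ = 32.733333…
T = 32.733333… / 10.4… = 3.147436… → 3.15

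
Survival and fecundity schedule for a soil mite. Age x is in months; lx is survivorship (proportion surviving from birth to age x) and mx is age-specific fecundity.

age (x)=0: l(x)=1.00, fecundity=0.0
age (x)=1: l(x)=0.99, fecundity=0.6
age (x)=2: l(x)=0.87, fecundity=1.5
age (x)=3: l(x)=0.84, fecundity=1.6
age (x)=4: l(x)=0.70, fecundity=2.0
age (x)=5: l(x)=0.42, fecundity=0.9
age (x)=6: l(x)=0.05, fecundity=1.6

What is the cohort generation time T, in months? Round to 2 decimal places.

2.98

lx·mx: 0, 0.594, 1.305, 1.344, 1.4, 0.378, 0.08 → R0 = 5.101
x·lx·mx: 0, 0.594, 2.61, 4.032, 5.6, 1.89, 0.48 → Σ = 15.206
T = 15.206 / 5.101 = 2.980984… → 2.98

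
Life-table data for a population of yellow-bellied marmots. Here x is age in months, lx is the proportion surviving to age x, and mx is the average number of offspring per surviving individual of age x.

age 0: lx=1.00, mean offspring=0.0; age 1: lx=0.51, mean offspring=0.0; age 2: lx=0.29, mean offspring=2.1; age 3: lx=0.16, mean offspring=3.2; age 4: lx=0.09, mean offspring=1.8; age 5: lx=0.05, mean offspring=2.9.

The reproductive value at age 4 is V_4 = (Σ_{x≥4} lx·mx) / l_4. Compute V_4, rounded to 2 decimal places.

3.41

lx·mx for x ≥ 4: 0.162, 0.145 → sum = 0.307
V_4 = 0.307 / l_4 = 0.307 / 0.09 = 3.411111… → 3.41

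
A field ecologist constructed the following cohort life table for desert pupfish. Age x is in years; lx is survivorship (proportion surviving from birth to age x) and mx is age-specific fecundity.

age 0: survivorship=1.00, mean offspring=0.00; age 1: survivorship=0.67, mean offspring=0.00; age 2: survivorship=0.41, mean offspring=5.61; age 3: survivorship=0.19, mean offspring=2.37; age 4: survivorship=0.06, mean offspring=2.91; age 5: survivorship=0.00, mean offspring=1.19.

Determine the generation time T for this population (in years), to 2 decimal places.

lx·mx: 0, 0, 2.3001, 0.4503, 0.1746, 0 → R0 = 2.925
x·lx·mx: 0, 0, 4.6002, 1.3509, 0.6984, 0 → Σ = 6.6495
T = 6.6495 / 2.925 = 2.273333… → 2.27

2.27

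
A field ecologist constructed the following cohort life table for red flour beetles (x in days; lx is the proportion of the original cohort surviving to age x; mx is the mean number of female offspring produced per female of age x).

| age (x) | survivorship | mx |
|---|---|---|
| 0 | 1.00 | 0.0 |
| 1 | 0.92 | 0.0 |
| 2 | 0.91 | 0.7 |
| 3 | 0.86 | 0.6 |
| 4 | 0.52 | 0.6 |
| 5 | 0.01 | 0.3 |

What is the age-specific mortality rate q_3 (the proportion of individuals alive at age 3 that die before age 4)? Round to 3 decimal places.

0.395

q_3 = (l_3 − l_4) / l_3 = (0.86 − 0.52) / 0.86
     = 0.34 / 0.86 = 0.395349… → 0.395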